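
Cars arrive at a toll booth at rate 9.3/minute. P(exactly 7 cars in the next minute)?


Poisson(λ=9.3): P(X=7) = e^(-λ)×λ^k/k!
= e^(-9.3) × 9.3^7 / 7!
≈ 9.142423148e-05 × 6017008.70608 / 5040 ≈ 0.109147

P(X=7) ≈ 0.109147 ≈ 10.91%


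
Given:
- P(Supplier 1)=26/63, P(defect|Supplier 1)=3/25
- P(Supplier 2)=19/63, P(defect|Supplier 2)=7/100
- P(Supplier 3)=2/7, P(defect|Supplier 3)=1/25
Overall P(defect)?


P(B) = Σ P(B|Aᵢ)×P(Aᵢ)
  3/25×26/63 = 26/525
  7/100×19/63 = 19/900
  1/25×2/7 = 2/175
Sum = 517/6300

P(defect) = 517/6300 ≈ 8.21%


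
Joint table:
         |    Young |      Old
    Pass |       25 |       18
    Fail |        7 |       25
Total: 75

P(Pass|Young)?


P(Pass|Young) = 25/(25+7) = 25/32

P = 25/32 ≈ 78.12%


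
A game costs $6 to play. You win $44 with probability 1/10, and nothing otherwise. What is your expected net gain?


E[gain] = (44-6)×1/10 + (-6)×9/10
= 19/5 - 27/5 = -8/5

Expected net gain = $-8/5 ≈ $-1.60


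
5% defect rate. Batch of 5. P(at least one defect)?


P(all good) = (19/20)^5 = 2476099/3200000
P(≥1 defect) = 723901/3200000

P = 723901/3200000 ≈ 22.62%


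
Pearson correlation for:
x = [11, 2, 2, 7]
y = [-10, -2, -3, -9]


n=4, Σx=22, Σy=-24, Σxy=-183, Σx²=178, Σy²=194
r = (4×(-183) - 22×(-24))/√((4×178 - 22²)(4×194 - (-24)²))
= -204/√(228×200) = -204/√45600 ≈ -204/213.5416 ≈ -0.9553

r ≈ -0.9553


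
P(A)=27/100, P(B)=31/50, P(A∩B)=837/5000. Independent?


P(A)×P(B) = 837/5000
P(A∩B) = 837/5000
Equal ✓ → Independent

Yes, independent


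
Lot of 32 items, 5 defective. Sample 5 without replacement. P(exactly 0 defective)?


Hypergeometric: C(5,0)×C(27,5)/C(32,5)
= 1×80730/201376 = 40365/100688

P(X=0) = 40365/100688 ≈ 40.09%


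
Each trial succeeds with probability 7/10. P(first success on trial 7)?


Geometric: P(X=7) = (1-p)^(k-1)×p = (3/10)^6×7/10 = 5103/10000000

P(X=7) = 5103/10000000 ≈ 0.05%


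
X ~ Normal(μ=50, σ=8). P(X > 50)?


z = (50-50)/8 = 0.0
P(X > 50) = 1 - P(Z ≤ 0.0) = 1 - 0.5000 = 0.5000

P(X > 50) ≈ 0.5000


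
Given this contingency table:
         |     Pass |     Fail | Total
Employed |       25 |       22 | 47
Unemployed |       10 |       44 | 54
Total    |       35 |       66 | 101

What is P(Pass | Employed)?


P(Pass | Employed) = 25/(25+22) = 25/47

P(Pass|Employed) = 25/47 ≈ 53.19%


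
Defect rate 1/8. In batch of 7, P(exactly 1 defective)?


Binomial: P(X=1) = C(7,1)×p^1×(1-p)^6
= 7 × 1/8 × 117649/262144 = 823543/2097152

P(X=1) = 823543/2097152 ≈ 39.27%


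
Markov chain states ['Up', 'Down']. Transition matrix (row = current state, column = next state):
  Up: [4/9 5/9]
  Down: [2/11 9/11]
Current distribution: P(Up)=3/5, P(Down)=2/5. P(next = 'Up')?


P(next=Up) = Σᵢ P(now=i)×P(i→Up)
= 3/5×4/9 + 2/5×2/11
= 4/15 + 4/55 = 56/165

P = 56/165 ≈ 0.3394


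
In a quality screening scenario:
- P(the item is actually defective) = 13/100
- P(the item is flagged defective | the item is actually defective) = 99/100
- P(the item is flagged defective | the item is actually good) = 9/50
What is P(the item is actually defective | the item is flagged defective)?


Using Bayes' theorem:
P(A|B) = P(B|A)·P(A) / P(B)

P(the item is flagged defective) = 99/100 × 13/100 + 9/50 × 87/100
= 1287/10000 + 783/5000 = 2853/10000

P(the item is actually defective|the item is flagged defective) = (1287/10000) / (2853/10000) = 143/317

P(the item is actually defective|the item is flagged defective) = 143/317 ≈ 45.11%


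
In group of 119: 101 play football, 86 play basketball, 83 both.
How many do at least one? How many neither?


|A∪B| = 101+86-83 = 104
Neither = 119-104 = 15

At least one: 104; Neither: 15


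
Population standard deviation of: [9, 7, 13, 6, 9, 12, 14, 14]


Mean = 84/8 = 21/2
  (9-21/2)²=9/4
  (7-21/2)²=49/4
  (13-21/2)²=25/4
  (6-21/2)²=81/4
  (9-21/2)²=9/4
  (12-21/2)²=9/4
  (14-21/2)²=49/4
  (14-21/2)²=49/4
Σ(x-μ)² = 70
σ² = 70/8 = 35/4

σ = √(35/4) ≈ 2.9580


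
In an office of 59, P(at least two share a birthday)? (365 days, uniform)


P(all different) = Π(365-i)/365 for i=0..58
= 0.007011
P(match) = 1 - 0.007011 = 0.992989

P ≈ 0.9930 ≈ 99.30%


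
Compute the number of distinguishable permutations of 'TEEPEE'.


Letters: 6, freq: {'T': 1, 'E': 4, 'P': 1}
6!/(1!×4!×1!) = 720/24 = 30

30


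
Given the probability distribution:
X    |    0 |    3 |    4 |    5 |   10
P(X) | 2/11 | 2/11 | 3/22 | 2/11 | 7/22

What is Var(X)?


E[X] = 57/11
E[X²] = 442/11
Var(X) = E[X²] - (E[X])² = 442/11 - 3249/121 = 1613/121

Var(X) = 1613/121 ≈ 13.3306


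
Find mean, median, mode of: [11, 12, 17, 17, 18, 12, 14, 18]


Sorted: [11, 12, 12, 14, 17, 17, 18, 18]
Mean = 119/8
Median = 31/2
Freq: {11: 1, 12: 2, 17: 2, 18: 2, 14: 1}
Mode: [12, 17, 18]

Mean=119/8, Median=31/2, Mode=[12, 17, 18]


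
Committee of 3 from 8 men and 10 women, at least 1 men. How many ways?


Count by #men:
  1M,2W: C(8,1)×C(10,2)=360
  2M,1W: C(8,2)×C(10,1)=280
  3M,0W: C(8,3)×C(10,0)=56
Total = 696

696


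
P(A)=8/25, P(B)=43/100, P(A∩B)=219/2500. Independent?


P(A)×P(B) = 86/625
P(A∩B) = 219/2500
Not equal → NOT independent

No, not independent


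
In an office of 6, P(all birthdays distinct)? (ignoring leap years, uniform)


P(all different) = Π(365-i)/365 for i=0..5
= (365/365)×(364/365)×...×(360/365)
= 0.959538

P ≈ 0.9595 ≈ 95.95%


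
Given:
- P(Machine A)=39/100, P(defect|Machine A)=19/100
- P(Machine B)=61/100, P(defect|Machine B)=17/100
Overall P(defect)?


P(B) = Σ P(B|Aᵢ)×P(Aᵢ)
  19/100×39/100 = 741/10000
  17/100×61/100 = 1037/10000
Sum = 889/5000

P(defect) = 889/5000 ≈ 17.78%


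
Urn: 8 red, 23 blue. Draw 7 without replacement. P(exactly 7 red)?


Hypergeometric: C(8,7)×C(23,0)/C(31,7)
= 8×1/2629575 = 8/2629575

P(X=7) = 8/2629575 ≈ 0.00%


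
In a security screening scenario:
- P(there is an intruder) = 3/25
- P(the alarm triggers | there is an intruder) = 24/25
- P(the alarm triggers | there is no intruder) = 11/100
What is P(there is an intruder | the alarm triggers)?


Using Bayes' theorem:
P(A|B) = P(B|A)·P(A) / P(B)

P(the alarm triggers) = 24/25 × 3/25 + 11/100 × 22/25
= 72/625 + 121/1250 = 53/250

P(there is an intruder|the alarm triggers) = (72/625) / (53/250) = 144/265

P(there is an intruder|the alarm triggers) = 144/265 ≈ 54.34%


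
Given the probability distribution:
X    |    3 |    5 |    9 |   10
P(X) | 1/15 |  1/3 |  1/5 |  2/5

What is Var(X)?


E[X] = 23/3
E[X²] = 977/15
Var(X) = E[X²] - (E[X])² = 977/15 - 529/9 = 286/45

Var(X) = 286/45 ≈ 6.3556


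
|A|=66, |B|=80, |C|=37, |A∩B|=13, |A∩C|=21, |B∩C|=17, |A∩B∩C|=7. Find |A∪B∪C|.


|A∪B∪C| = 66+80+37-13-21-17+7 = 139

|A∪B∪C| = 139


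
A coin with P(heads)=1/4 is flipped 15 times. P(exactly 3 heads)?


Binomial: P(X=3) = C(15,3)×p^3×(1-p)^12
= 455 × 1/64 × 531441/16777216 = 241805655/1073741824

P(X=3) = 241805655/1073741824 ≈ 22.52%


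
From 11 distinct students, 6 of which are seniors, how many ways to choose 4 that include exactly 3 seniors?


Choose 3 of the 6 seniors and 1 of the other 5 students:
C(6,3)×C(5,1) = 20×5 = 100

100


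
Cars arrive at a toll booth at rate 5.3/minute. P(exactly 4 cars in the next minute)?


Poisson(λ=5.3): P(X=4) = e^(-λ)×λ^k/k!
= e^(-5.3) × 5.3^4 / 4!
≈ 0.004991593907 × 789.0481 / 24 ≈ 0.164109

P(X=4) ≈ 0.164109 ≈ 16.41%


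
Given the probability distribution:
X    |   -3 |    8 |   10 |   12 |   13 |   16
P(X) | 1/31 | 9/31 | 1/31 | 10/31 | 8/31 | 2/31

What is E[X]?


E[X] = Σ x·P(X=x)
= (-3)×(1/31) + (8)×(9/31) + (10)×(1/31) + (12)×(10/31) + (13)×(8/31) + (16)×(2/31)
= 335/31

E[X] = 335/31


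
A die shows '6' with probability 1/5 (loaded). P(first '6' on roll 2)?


Geometric: P(X=2) = (1-p)^(k-1)×p = (4/5)^1×1/5 = 4/25

P(X=2) = 4/25 ≈ 16.00%


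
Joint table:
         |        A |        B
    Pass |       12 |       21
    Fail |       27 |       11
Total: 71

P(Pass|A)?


P(Pass|A) = 12/(12+27) = 12/39 = 4/13

P = 4/13 ≈ 30.77%


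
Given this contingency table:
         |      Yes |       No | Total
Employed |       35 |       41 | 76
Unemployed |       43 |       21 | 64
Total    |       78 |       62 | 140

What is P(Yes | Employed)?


P(Yes | Employed) = 35/(35+41) = 35/76

P(Yes|Employed) = 35/76 ≈ 46.05%


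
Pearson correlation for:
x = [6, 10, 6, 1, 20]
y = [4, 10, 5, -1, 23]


n=5, Σx=43, Σy=41, Σxy=613, Σx²=573, Σy²=671
r = (5×613 - 43×41)/√((5×573 - 43²)(5×671 - 41²))
= 1302/√(1016×1674) = 1302/√1700784 ≈ 1302/1304.1411 ≈ 0.9984

r ≈ 0.9984


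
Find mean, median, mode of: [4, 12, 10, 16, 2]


Sorted: [2, 4, 10, 12, 16]
Mean = 44/5
Median = 10
Freq: {4: 1, 12: 1, 10: 1, 16: 1, 2: 1}
Mode: No mode

Mean=44/5, Median=10, Mode=No mode


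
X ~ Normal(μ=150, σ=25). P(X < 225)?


z = (225-150)/25 = 3.0
P(Z < 3.0) = 0.9987

P(X < 225) ≈ 0.9987


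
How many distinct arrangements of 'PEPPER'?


Letters: 6, freq: {'P': 3, 'E': 2, 'R': 1}
6!/(3!×2!×1!) = 720/12 = 60

60


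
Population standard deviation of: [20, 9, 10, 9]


Mean = 48/4 = 12
  (20-12)²=64
  (9-12)²=9
  (10-12)²=4
  (9-12)²=9
Σ(x-μ)² = 86
σ² = 86/4 = 43/2

σ = √(43/2) ≈ 4.6368


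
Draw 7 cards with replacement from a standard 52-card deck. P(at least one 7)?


P(not a 7) = 48/52 = 12/13
P(none in 7 draws) = (12/13)^7 = 35831808/62748517
P(≥1 7) = 1 - 35831808/62748517 = 26916709/62748517

P = 26916709/62748517 ≈ 42.90%


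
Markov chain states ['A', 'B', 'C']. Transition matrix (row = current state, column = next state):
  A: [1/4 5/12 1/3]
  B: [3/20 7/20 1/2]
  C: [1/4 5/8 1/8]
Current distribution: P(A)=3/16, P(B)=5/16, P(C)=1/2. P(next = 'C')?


P(next=C) = Σᵢ P(now=i)×P(i→C)
= 3/16×1/3 + 5/16×1/2 + 1/2×1/8
= 1/16 + 5/32 + 1/16 = 9/32

P = 9/32 ≈ 0.2812


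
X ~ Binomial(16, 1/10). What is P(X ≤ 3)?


P(X ≤ 3) = Σ P(X=i) for i=0..3
P(X=0) = 1853020188851841/10000000000000000
P(X=1) = 205891132094649/625000000000000
P(X=2) = 68630377364883/250000000000000
P(X=3) = 17793060798303/125000000000000
Sum = 1863187652165157/2000000000000000

P(X ≤ 3) = 1863187652165157/2000000000000000 ≈ 93.16%


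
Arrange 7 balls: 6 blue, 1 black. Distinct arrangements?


7!/(6!×1!) = 7

7


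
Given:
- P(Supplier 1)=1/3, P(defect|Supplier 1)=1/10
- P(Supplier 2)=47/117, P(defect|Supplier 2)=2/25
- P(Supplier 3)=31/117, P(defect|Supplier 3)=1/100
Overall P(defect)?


P(B) = Σ P(B|Aᵢ)×P(Aᵢ)
  1/10×1/3 = 1/30
  2/25×47/117 = 94/2925
  1/100×31/117 = 31/11700
Sum = 797/11700

P(defect) = 797/11700 ≈ 6.81%


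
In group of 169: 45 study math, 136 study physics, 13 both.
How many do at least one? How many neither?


|A∪B| = 45+136-13 = 168
Neither = 169-168 = 1

At least one: 168; Neither: 1


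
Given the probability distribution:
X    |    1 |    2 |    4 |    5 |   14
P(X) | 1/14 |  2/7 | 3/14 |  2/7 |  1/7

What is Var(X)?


E[X] = 69/14
E[X²] = 557/14
Var(X) = E[X²] - (E[X])² = 557/14 - 4761/196 = 3037/196

Var(X) = 3037/196 ≈ 15.4949


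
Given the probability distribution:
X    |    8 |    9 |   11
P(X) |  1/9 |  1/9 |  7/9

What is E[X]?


E[X] = Σ x·P(X=x)
= (8)×(1/9) + (9)×(1/9) + (11)×(7/9)
= 94/9

E[X] = 94/9


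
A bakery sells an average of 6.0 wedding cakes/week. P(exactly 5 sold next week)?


Poisson(λ=6.0): P(X=5) = e^(-λ)×λ^k/k!
= e^(-6.0) × 6.0^5 / 5!
≈ 0.002478752177 × 7776 / 120 ≈ 0.160623

P(X=5) ≈ 0.160623 ≈ 16.06%


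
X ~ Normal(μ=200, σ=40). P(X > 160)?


z = (160-200)/40 = -1.0
P(X > 160) = 1 - P(Z ≤ -1.0) = 1 - 0.1587 = 0.8413

P(X > 160) ≈ 0.8413


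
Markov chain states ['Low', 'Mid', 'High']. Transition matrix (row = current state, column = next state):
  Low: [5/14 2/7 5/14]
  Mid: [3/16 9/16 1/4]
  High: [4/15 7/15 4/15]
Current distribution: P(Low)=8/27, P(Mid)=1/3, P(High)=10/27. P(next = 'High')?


P(next=High) = Σᵢ P(now=i)×P(i→High)
= 8/27×5/14 + 1/3×1/4 + 10/27×4/15
= 20/189 + 1/12 + 8/81 = 653/2268

P = 653/2268 ≈ 0.2879


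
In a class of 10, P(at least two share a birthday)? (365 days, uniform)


P(all different) = Π(365-i)/365 for i=0..9
= 0.883052
P(match) = 1 - 0.883052 = 0.116948

P ≈ 0.1169 ≈ 11.69%


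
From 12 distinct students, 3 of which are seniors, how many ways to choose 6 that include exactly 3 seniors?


Choose 3 of the 3 seniors and 3 of the other 9 students:
C(3,3)×C(9,3) = 1×84 = 84

84


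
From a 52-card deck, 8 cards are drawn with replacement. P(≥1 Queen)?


P(not a Queen) = 48/52 = 12/13
P(none in 8 draws) = (12/13)^8 = 429981696/815730721
P(≥1 Queen) = 1 - 429981696/815730721 = 385749025/815730721

P = 385749025/815730721 ≈ 47.29%


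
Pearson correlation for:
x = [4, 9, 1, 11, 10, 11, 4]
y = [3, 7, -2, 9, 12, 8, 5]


n=7, Σx=50, Σy=42, Σxy=400, Σx²=456, Σy²=376
r = (7×400 - 50×42)/√((7×456 - 50²)(7×376 - 42²))
= 700/√(692×868) = 700/√600656 ≈ 700/775.0200 ≈ 0.9032

r ≈ 0.9032


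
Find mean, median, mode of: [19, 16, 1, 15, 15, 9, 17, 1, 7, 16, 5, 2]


Sorted: [1, 1, 2, 5, 7, 9, 15, 15, 16, 16, 17, 19]
Mean = 123/12 = 41/4
Median = 12
Freq: {19: 1, 16: 2, 1: 2, 15: 2, 9: 1, 17: 1, 7: 1, 5: 1, 2: 1}
Mode: [1, 15, 16]

Mean=41/4, Median=12, Mode=[1, 15, 16]


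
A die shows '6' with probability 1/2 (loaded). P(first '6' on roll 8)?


Geometric: P(X=8) = (1-p)^(k-1)×p = (1/2)^7×1/2 = 1/256

P(X=8) = 1/256 ≈ 0.39%


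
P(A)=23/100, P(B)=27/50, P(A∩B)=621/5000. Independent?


P(A)×P(B) = 621/5000
P(A∩B) = 621/5000
Equal ✓ → Independent

Yes, independent


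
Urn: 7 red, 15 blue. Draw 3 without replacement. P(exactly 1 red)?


Hypergeometric: C(7,1)×C(15,2)/C(22,3)
= 7×105/1540 = 21/44

P(X=1) = 21/44 ≈ 47.73%


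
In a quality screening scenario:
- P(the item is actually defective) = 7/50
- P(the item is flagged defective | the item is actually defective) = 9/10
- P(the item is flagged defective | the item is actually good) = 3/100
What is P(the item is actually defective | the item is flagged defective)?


Using Bayes' theorem:
P(A|B) = P(B|A)·P(A) / P(B)

P(the item is flagged defective) = 9/10 × 7/50 + 3/100 × 43/50
= 63/500 + 129/5000 = 759/5000

P(the item is actually defective|the item is flagged defective) = (63/500) / (759/5000) = 210/253

P(the item is actually defective|the item is flagged defective) = 210/253 ≈ 83.00%


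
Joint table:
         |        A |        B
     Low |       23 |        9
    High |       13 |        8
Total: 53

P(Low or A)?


P(Low∨A) = P(Low) + P(A) - P(Low∧A)
= (32 + 36 - 23)/53 = 45/53

P = 45/53 ≈ 84.91%


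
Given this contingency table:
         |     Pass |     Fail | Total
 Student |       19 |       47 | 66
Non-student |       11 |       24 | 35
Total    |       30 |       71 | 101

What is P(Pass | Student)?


P(Pass | Student) = 19/(19+47) = 19/66

P(Pass|Student) = 19/66 ≈ 28.79%


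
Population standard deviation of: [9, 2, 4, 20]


Mean = 35/4
  (9-35/4)²=1/16
  (2-35/4)²=729/16
  (4-35/4)²=361/16
  (20-35/4)²=2025/16
Σ(x-μ)² = 779/4
σ² = (779/4)/4 = 779/16

σ = √(779/16) ≈ 6.9776


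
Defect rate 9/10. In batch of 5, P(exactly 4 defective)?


Binomial: P(X=4) = C(5,4)×p^4×(1-p)^1
= 5 × 6561/10000 × 1/10 = 6561/20000

P(X=4) = 6561/20000 ≈ 32.80%


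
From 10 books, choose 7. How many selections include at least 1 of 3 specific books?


Complement: C(10,7) - C(7,7) = 120 - 1 = 119

119


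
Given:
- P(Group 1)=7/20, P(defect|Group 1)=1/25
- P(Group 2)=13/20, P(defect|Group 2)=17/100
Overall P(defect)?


P(B) = Σ P(B|Aᵢ)×P(Aᵢ)
  1/25×7/20 = 7/500
  17/100×13/20 = 221/2000
Sum = 249/2000

P(defect) = 249/2000 ≈ 12.45%


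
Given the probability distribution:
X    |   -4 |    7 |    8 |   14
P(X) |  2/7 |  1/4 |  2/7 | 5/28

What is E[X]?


E[X] = Σ x·P(X=x)
= (-4)×(2/7) + (7)×(1/4) + (8)×(2/7) + (14)×(5/28)
= 151/28

E[X] = 151/28


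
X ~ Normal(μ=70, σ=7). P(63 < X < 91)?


z₁=(63-70)/7=-1.0, z₂=(91-70)/7=3.0
P = Φ(3.0) - Φ(-1.0) = 0.998650 - 0.158655 = 0.839995 ≈ 0.8400

P(63 < X < 91) ≈ 0.8400


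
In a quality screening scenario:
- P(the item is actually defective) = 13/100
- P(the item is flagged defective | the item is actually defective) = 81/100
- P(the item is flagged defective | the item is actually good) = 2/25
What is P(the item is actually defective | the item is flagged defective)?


Using Bayes' theorem:
P(A|B) = P(B|A)·P(A) / P(B)

P(the item is flagged defective) = 81/100 × 13/100 + 2/25 × 87/100
= 1053/10000 + 87/1250 = 1749/10000

P(the item is actually defective|the item is flagged defective) = (1053/10000) / (1749/10000) = 351/583

P(the item is actually defective|the item is flagged defective) = 351/583 ≈ 60.21%


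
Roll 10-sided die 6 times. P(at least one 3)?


P(no 3)^6 = (9/10)^6 = 531441/1000000
P(≥1) = 1 - 531441/1000000 = 468559/1000000

P = 468559/1000000 ≈ 46.86%


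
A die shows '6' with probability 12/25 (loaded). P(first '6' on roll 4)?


Geometric: P(X=4) = (1-p)^(k-1)×p = (13/25)^3×12/25 = 26364/390625

P(X=4) = 26364/390625 ≈ 6.75%


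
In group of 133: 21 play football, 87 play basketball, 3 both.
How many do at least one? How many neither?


|A∪B| = 21+87-3 = 105
Neither = 133-105 = 28

At least one: 105; Neither: 28


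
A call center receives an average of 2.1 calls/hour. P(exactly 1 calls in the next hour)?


Poisson(λ=2.1): P(X=1) = e^(-λ)×λ^k/k!
= e^(-2.1) × 2.1^1 / 1!
≈ 0.1224564283 × 2.1 / 1 ≈ 0.257158

P(X=1) ≈ 0.257158 ≈ 25.72%


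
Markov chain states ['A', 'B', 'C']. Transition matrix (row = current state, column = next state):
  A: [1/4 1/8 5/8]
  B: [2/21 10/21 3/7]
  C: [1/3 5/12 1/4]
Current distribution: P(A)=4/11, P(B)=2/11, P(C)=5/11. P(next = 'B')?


P(next=B) = Σᵢ P(now=i)×P(i→B)
= 4/11×1/8 + 2/11×10/21 + 5/11×5/12
= 1/22 + 20/231 + 25/132 = 9/28

P = 9/28 ≈ 0.3214


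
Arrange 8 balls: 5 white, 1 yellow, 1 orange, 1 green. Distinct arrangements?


8!/(5!×1!×1!×1!) = 336

336


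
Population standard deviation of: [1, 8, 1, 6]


Mean = 16/4 = 4
  (1-4)²=9
  (8-4)²=16
  (1-4)²=9
  (6-4)²=4
Σ(x-μ)² = 38
σ² = 38/4 = 19/2

σ = √(19/2) ≈ 3.0822


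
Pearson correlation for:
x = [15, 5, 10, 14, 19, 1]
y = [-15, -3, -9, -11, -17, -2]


n=6, Σx=64, Σy=-57, Σxy=-809, Σx²=908, Σy²=729
r = (6×(-809) - 64×(-57))/√((6×908 - 64²)(6×729 - (-57)²))
= -1206/√(1352×1125) = -1206/√1521000 ≈ -1206/1233.2883 ≈ -0.9779

r ≈ -0.9779


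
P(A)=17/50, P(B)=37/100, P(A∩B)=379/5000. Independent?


P(A)×P(B) = 629/5000
P(A∩B) = 379/5000
Not equal → NOT independent

No, not independent


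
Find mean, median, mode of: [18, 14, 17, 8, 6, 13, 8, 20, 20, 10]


Sorted: [6, 8, 8, 10, 13, 14, 17, 18, 20, 20]
Mean = 134/10 = 67/5
Median = 27/2
Freq: {18: 1, 14: 1, 17: 1, 8: 2, 6: 1, 13: 1, 20: 2, 10: 1}
Mode: [8, 20]

Mean=67/5, Median=27/2, Mode=[8, 20]


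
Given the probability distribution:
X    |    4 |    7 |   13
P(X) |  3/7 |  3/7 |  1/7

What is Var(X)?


E[X] = 46/7
E[X²] = 52
Var(X) = E[X²] - (E[X])² = 52 - 2116/49 = 432/49

Var(X) = 432/49 ≈ 8.8163


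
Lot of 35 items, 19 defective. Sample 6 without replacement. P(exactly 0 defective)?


Hypergeometric: C(19,0)×C(16,6)/C(35,6)
= 1×8008/1623160 = 13/2635

P(X=0) = 13/2635 ≈ 0.49%


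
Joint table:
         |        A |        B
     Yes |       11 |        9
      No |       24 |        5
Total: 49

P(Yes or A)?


P(Yes∨A) = P(Yes) + P(A) - P(Yes∧A)
= (20 + 35 - 11)/49 = 44/49

P = 44/49 ≈ 89.80%


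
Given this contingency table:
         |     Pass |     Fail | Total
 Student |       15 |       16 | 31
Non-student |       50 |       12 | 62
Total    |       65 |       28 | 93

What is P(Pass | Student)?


P(Pass | Student) = 15/(15+16) = 15/31

P(Pass|Student) = 15/31 ≈ 48.39%


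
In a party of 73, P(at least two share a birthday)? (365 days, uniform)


P(all different) = Π(365-i)/365 for i=0..72
= 0.000439
P(match) = 1 - 0.000439 = 0.999561

P ≈ 0.9996 ≈ 99.96%


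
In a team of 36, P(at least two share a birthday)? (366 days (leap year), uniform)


P(all different) = Π(366-i)/366 for i=0..35
= 0.168667
P(match) = 1 - 0.168667 = 0.831333

P ≈ 0.8313 ≈ 83.13%


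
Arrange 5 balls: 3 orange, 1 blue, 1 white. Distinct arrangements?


5!/(3!×1!×1!) = 20

20


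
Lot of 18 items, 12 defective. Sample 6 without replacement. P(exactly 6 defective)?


Hypergeometric: C(12,6)×C(6,0)/C(18,6)
= 924×1/18564 = 11/221

P(X=6) = 11/221 ≈ 4.98%


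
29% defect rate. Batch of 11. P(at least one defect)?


P(all good) = (71/100)^11 = 231122292121701565271/10000000000000000000000
P(≥1 defect) = 9768877707878298434729/10000000000000000000000

P = 9768877707878298434729/10000000000000000000000 ≈ 97.69%


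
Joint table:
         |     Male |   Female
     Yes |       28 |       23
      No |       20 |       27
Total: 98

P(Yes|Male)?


P(Yes|Male) = 28/(28+20) = 28/48 = 7/12

P = 7/12 ≈ 58.33%


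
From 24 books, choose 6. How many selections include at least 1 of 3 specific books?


Complement: C(24,6) - C(21,6) = 134596 - 54264 = 80332

80332


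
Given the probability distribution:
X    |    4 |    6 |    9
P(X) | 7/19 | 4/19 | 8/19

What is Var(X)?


E[X] = 124/19
E[X²] = 904/19
Var(X) = E[X²] - (E[X])² = 904/19 - 15376/361 = 1800/361

Var(X) = 1800/361 ≈ 4.9861


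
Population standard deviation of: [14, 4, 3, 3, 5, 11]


Mean = 40/6 = 20/3
  (14-20/3)²=484/9
  (4-20/3)²=64/9
  (3-20/3)²=121/9
  (3-20/3)²=121/9
  (5-20/3)²=25/9
  (11-20/3)²=169/9
Σ(x-μ)² = 328/3
σ² = (328/3)/6 = 164/9

σ = √(164/9) ≈ 4.2687


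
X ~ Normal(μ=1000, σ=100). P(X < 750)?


z = (750-1000)/100 = -2.5
P(Z < -2.5) = 0.0062

P(X < 750) ≈ 0.0062


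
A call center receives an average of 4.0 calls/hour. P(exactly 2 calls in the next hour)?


Poisson(λ=4.0): P(X=2) = e^(-λ)×λ^k/k!
= e^(-4.0) × 4.0^2 / 2!
≈ 0.01831563889 × 16 / 2 ≈ 0.146525

P(X=2) ≈ 0.146525 ≈ 14.65%


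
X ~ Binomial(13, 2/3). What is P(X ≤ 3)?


P(X ≤ 3) = Σ P(X=i) for i=0..3
P(X=0) = 1/1594323
P(X=1) = 26/1594323
P(X=2) = 104/531441
P(X=3) = 2288/1594323
Sum = 2627/1594323

P(X ≤ 3) = 2627/1594323 ≈ 0.16%


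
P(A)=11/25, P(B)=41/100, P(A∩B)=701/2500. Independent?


P(A)×P(B) = 451/2500
P(A∩B) = 701/2500
Not equal → NOT independent

No, not independent


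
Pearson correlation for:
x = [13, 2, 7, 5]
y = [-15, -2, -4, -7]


n=4, Σx=27, Σy=-28, Σxy=-262, Σx²=247, Σy²=294
r = (4×(-262) - 27×(-28))/√((4×247 - 27²)(4×294 - (-28)²))
= -292/√(259×392) = -292/√101528 ≈ -292/318.6346 ≈ -0.9164

r ≈ -0.9164


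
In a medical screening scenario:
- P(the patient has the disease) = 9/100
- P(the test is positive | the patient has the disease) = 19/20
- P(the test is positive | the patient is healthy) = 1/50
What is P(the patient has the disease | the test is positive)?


Using Bayes' theorem:
P(A|B) = P(B|A)·P(A) / P(B)

P(the test is positive) = 19/20 × 9/100 + 1/50 × 91/100
= 171/2000 + 91/5000 = 1037/10000

P(the patient has the disease|the test is positive) = (171/2000) / (1037/10000) = 855/1037

P(the patient has the disease|the test is positive) = 855/1037 ≈ 82.45%


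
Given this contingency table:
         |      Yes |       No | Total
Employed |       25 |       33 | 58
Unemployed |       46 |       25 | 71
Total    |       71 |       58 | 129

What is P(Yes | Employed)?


P(Yes | Employed) = 25/(25+33) = 25/58

P(Yes|Employed) = 25/58 ≈ 43.10%


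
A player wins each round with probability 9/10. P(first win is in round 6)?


Geometric: P(X=6) = (1-p)^(k-1)×p = (1/10)^5×9/10 = 9/1000000

P(X=6) = 9/1000000 ≈ 0.00%


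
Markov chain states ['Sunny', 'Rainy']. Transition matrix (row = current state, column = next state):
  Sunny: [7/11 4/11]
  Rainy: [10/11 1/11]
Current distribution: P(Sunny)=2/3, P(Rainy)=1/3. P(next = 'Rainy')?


P(next=Rainy) = Σᵢ P(now=i)×P(i→Rainy)
= 2/3×4/11 + 1/3×1/11
= 8/33 + 1/33 = 3/11

P = 3/11 ≈ 0.2727


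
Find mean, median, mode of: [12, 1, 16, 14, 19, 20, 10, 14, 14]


Sorted: [1, 10, 12, 14, 14, 14, 16, 19, 20]
Mean = 120/9 = 40/3
Median = 14
Freq: {12: 1, 1: 1, 16: 1, 14: 3, 19: 1, 20: 1, 10: 1}
Mode: [14]

Mean=40/3, Median=14, Mode=14


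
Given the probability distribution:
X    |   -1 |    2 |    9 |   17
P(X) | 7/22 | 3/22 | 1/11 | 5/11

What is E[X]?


E[X] = Σ x·P(X=x)
= (-1)×(7/22) + (2)×(3/22) + (9)×(1/11) + (17)×(5/11)
= 17/2

E[X] = 17/2


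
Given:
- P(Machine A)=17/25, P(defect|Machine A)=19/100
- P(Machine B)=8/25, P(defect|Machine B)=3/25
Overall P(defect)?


P(B) = Σ P(B|Aᵢ)×P(Aᵢ)
  19/100×17/25 = 323/2500
  3/25×8/25 = 24/625
Sum = 419/2500

P(defect) = 419/2500 ≈ 16.76%


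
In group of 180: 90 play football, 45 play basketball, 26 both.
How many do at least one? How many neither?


|A∪B| = 90+45-26 = 109
Neither = 180-109 = 71

At least one: 109; Neither: 71


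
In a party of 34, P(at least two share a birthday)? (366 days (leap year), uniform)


P(all different) = Π(366-i)/366 for i=0..33
= 0.205601
P(match) = 1 - 0.205601 = 0.794399

P ≈ 0.7944 ≈ 79.44%


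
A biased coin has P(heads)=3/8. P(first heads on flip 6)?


Geometric: P(X=6) = (1-p)^(k-1)×p = (5/8)^5×3/8 = 9375/262144

P(X=6) = 9375/262144 ≈ 3.58%


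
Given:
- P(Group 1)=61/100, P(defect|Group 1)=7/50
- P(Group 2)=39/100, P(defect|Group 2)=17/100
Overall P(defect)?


P(B) = Σ P(B|Aᵢ)×P(Aᵢ)
  7/50×61/100 = 427/5000
  17/100×39/100 = 663/10000
Sum = 1517/10000

P(defect) = 1517/10000 ≈ 15.17%


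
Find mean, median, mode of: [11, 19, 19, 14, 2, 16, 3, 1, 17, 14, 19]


Sorted: [1, 2, 3, 11, 14, 14, 16, 17, 19, 19, 19]
Mean = 135/11
Median = 14
Freq: {11: 1, 19: 3, 14: 2, 2: 1, 16: 1, 3: 1, 1: 1, 17: 1}
Mode: [19]

Mean=135/11, Median=14, Mode=19


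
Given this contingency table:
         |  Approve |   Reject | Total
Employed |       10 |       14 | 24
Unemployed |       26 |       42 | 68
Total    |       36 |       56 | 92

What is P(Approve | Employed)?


P(Approve | Employed) = 10/(10+14) = 10/24 = 5/12

P(Approve|Employed) = 5/12 ≈ 41.67%


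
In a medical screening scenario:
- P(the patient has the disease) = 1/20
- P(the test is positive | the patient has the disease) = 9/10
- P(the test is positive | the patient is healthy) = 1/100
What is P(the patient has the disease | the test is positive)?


Using Bayes' theorem:
P(A|B) = P(B|A)·P(A) / P(B)

P(the test is positive) = 9/10 × 1/20 + 1/100 × 19/20
= 9/200 + 19/2000 = 109/2000

P(the patient has the disease|the test is positive) = (9/200) / (109/2000) = 90/109

P(the patient has the disease|the test is positive) = 90/109 ≈ 82.57%


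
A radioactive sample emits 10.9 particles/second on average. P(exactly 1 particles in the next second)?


Poisson(λ=10.9): P(X=1) = e^(-λ)×λ^k/k!
= e^(-10.9) × 10.9^1 / 1!
≈ 1.8458234e-05 × 10.9 / 1 ≈ 0.000201

P(X=1) ≈ 0.000201 ≈ 0.02%


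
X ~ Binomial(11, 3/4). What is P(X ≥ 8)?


P(X ≥ 8) = Σ P(X=i) for i=8..11
P(X=8) = 1082565/4194304
P(X=9) = 1082565/4194304
P(X=10) = 649539/4194304
P(X=11) = 177147/4194304
Sum = 373977/524288

P(X ≥ 8) = 373977/524288 ≈ 71.33%


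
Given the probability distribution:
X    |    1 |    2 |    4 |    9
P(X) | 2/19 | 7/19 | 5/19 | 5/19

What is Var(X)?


E[X] = 81/19
E[X²] = 515/19
Var(X) = E[X²] - (E[X])² = 515/19 - 6561/361 = 3224/361

Var(X) = 3224/361 ≈ 8.9307


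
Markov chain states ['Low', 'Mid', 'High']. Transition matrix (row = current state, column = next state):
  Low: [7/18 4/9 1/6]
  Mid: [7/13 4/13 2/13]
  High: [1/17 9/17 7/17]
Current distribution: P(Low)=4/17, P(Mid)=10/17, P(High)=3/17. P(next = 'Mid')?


P(next=Mid) = Σᵢ P(now=i)×P(i→Mid)
= 4/17×4/9 + 10/17×4/13 + 3/17×9/17
= 16/153 + 40/221 + 27/289 = 12815/33813

P = 12815/33813 ≈ 0.3790


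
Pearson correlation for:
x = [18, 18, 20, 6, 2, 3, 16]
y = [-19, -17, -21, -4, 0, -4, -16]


n=7, Σx=83, Σy=-81, Σxy=-1360, Σx²=1353, Σy²=1379
r = (7×(-1360) - 83×(-81))/√((7×1353 - 83²)(7×1379 - (-81)²))
= -2797/√(2582×3092) = -2797/√7983544 ≈ -2797/2825.5166 ≈ -0.9899

r ≈ -0.9899


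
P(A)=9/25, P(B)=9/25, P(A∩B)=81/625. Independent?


P(A)×P(B) = 81/625
P(A∩B) = 81/625
Equal ✓ → Independent

Yes, independent


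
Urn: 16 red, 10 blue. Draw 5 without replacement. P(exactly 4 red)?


Hypergeometric: C(16,4)×C(10,1)/C(26,5)
= 1820×10/65780 = 70/253

P(X=4) = 70/253 ≈ 27.67%


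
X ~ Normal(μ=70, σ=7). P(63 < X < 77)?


z₁=(63-70)/7=-1.0, z₂=(77-70)/7=1.0
P = Φ(1.0) - Φ(-1.0) = 0.841345 - 0.158655 = 0.682690 ≈ 0.6827

P(63 < X < 77) ≈ 0.6827


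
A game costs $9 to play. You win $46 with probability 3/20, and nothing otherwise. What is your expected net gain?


E[gain] = (46-9)×3/20 + (-9)×17/20
= 111/20 - 153/20 = -21/10

Expected net gain = $-21/10 ≈ $-2.10


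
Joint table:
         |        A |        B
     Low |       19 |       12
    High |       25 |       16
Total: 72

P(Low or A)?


P(Low∨A) = P(Low) + P(A) - P(Low∧A)
= (31 + 44 - 19)/72 = 56/72 = 7/9

P = 7/9 ≈ 77.78%


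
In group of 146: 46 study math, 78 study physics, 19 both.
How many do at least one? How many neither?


|A∪B| = 46+78-19 = 105
Neither = 146-105 = 41

At least one: 105; Neither: 41


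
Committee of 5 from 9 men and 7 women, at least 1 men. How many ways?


Count by #men:
  1M,4W: C(9,1)×C(7,4)=315
  2M,3W: C(9,2)×C(7,3)=1260
  3M,2W: C(9,3)×C(7,2)=1764
  4M,1W: C(9,4)×C(7,1)=882
  5M,0W: C(9,5)×C(7,0)=126
Total = 4347

4347


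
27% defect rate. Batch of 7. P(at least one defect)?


P(all good) = (73/100)^7 = 11047398519097/100000000000000
P(≥1 defect) = 88952601480903/100000000000000

P = 88952601480903/100000000000000 ≈ 88.95%


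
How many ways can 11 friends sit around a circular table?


Circular arrangements of 11 distinct objects: fix one position to break rotational symmetry.
(n-1)! = 10! = 3628800

3628800


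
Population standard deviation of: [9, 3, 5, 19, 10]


Mean = 46/5
  (9-46/5)²=1/25
  (3-46/5)²=961/25
  (5-46/5)²=441/25
  (19-46/5)²=2401/25
  (10-46/5)²=16/25
Σ(x-μ)² = 764/5
σ² = (764/5)/5 = 764/25

σ = √(764/25) ≈ 5.5281


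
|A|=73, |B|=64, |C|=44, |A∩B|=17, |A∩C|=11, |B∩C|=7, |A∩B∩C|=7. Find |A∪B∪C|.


|A∪B∪C| = 73+64+44-17-11-7+7 = 153

|A∪B∪C| = 153


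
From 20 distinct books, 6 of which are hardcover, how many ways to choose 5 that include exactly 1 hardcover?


Choose 1 of the 6 hardcovers and 4 of the other 14 books:
C(6,1)×C(14,4) = 6×1001 = 6006

6006


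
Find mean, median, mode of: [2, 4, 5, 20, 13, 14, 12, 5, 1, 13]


Sorted: [1, 2, 4, 5, 5, 12, 13, 13, 14, 20]
Mean = 89/10
Median = 17/2
Freq: {2: 1, 4: 1, 5: 2, 20: 1, 13: 2, 14: 1, 12: 1, 1: 1}
Mode: [5, 13]

Mean=89/10, Median=17/2, Mode=[5, 13]


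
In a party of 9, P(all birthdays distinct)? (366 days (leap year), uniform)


P(all different) = Π(366-i)/366 for i=0..8
= (366/366)×(365/366)×...×(358/366)
= 0.905624

P ≈ 0.9056 ≈ 90.56%


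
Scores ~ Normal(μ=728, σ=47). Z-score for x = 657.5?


z = (x - μ)/σ = (657.5 - 728)/47 = -1.5

z = -1.5


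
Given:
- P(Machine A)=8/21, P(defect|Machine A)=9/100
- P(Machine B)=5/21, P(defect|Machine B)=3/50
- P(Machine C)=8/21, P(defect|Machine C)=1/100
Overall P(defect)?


P(B) = Σ P(B|Aᵢ)×P(Aᵢ)
  9/100×8/21 = 6/175
  3/50×5/21 = 1/70
  1/100×8/21 = 2/525
Sum = 11/210

P(defect) = 11/210 ≈ 5.24%


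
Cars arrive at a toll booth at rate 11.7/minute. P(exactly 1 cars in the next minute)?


Poisson(λ=11.7): P(X=1) = e^(-λ)×λ^k/k!
= e^(-11.7) × 11.7^1 / 1!
≈ 8.293819161e-06 × 11.7 / 1 ≈ 0.000097

P(X=1) ≈ 0.000097 ≈ 0.01%


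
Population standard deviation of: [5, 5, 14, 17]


Mean = 41/4
  (5-41/4)²=441/16
  (5-41/4)²=441/16
  (14-41/4)²=225/16
  (17-41/4)²=729/16
Σ(x-μ)² = 459/4
σ² = (459/4)/4 = 459/16

σ = √(459/16) ≈ 5.3561


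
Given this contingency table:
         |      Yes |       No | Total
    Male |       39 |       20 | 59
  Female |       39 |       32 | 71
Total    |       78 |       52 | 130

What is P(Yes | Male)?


P(Yes | Male) = 39/(39+20) = 39/59

P(Yes|Male) = 39/59 ≈ 66.10%


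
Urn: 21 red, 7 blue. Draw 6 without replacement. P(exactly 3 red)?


Hypergeometric: C(21,3)×C(7,3)/C(28,6)
= 1330×35/376740 = 665/5382

P(X=3) = 665/5382 ≈ 12.36%


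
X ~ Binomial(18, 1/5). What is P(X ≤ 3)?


P(X ≤ 3) = Σ P(X=i) for i=0..3
P(X=0) = 68719476736/3814697265625
P(X=1) = 309237645312/3814697265625
P(X=2) = 657129996288/3814697265625
P(X=3) = 876173328384/3814697265625
Sum = 382252089344/762939453125

P(X ≤ 3) = 382252089344/762939453125 ≈ 50.10%


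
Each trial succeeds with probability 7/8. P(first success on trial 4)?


Geometric: P(X=4) = (1-p)^(k-1)×p = (1/8)^3×7/8 = 7/4096

P(X=4) = 7/4096 ≈ 0.17%


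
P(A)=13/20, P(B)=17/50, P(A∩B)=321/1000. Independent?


P(A)×P(B) = 221/1000
P(A∩B) = 321/1000
Not equal → NOT independent

No, not independent


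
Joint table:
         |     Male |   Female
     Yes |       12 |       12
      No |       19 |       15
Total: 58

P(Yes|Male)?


P(Yes|Male) = 12/(12+19) = 12/31

P = 12/31 ≈ 38.71%


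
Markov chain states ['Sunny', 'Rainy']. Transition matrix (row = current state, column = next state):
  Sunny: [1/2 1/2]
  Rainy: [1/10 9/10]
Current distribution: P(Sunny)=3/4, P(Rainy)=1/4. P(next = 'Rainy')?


P(next=Rainy) = Σᵢ P(now=i)×P(i→Rainy)
= 3/4×1/2 + 1/4×9/10
= 3/8 + 9/40 = 3/5

P = 3/5 ≈ 0.6000


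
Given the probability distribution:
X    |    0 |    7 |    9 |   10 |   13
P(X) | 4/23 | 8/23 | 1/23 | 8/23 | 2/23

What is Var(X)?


E[X] = 171/23
E[X²] = 1611/23
Var(X) = E[X²] - (E[X])² = 1611/23 - 29241/529 = 7812/529

Var(X) = 7812/529 ≈ 14.7675


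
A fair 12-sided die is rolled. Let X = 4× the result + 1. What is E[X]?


E[die] = (1+12)/2 = 13/2
E[X] = 4×13/2 + 1 = 27

E[X] = 27


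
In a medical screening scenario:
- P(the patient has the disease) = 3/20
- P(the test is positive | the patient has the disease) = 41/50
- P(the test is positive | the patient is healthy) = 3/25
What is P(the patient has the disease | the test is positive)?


Using Bayes' theorem:
P(A|B) = P(B|A)·P(A) / P(B)

P(the test is positive) = 41/50 × 3/20 + 3/25 × 17/20
= 123/1000 + 51/500 = 9/40

P(the patient has the disease|the test is positive) = (123/1000) / (9/40) = 41/75

P(the patient has the disease|the test is positive) = 41/75 ≈ 54.67%


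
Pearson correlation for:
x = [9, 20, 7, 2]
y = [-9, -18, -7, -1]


n=4, Σx=38, Σy=-35, Σxy=-492, Σx²=534, Σy²=455
r = (4×(-492) - 38×(-35))/√((4×534 - 38²)(4×455 - (-35)²))
= -638/√(692×595) = -638/√411740 ≈ -638/641.6697 ≈ -0.9943

r ≈ -0.9943


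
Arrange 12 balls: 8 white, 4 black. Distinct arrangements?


12!/(8!×4!) = 495

495


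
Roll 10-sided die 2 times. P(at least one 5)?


P(no 5)^2 = (9/10)^2 = 81/100
P(≥1) = 1 - 81/100 = 19/100

P = 19/100 ≈ 19.00%


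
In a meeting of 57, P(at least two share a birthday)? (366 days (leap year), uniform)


P(all different) = Π(366-i)/366 for i=0..56
= 0.010010
P(match) = 1 - 0.010010 = 0.989990

P ≈ 0.9900 ≈ 99.00%


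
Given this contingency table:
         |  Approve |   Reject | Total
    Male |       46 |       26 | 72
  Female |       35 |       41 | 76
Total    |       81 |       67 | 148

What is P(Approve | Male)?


P(Approve | Male) = 46/(46+26) = 46/72 = 23/36

P(Approve|Male) = 23/36 ≈ 63.89%


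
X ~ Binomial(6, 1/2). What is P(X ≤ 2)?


P(X ≤ 2) = Σ P(X=i) for i=0..2
P(X=0) = 1/64
P(X=1) = 3/32
P(X=2) = 15/64
Sum = 11/32

P(X ≤ 2) = 11/32 ≈ 34.38%


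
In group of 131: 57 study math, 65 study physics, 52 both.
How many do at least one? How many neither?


|A∪B| = 57+65-52 = 70
Neither = 131-70 = 61

At least one: 70; Neither: 61


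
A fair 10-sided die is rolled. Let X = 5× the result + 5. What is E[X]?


E[die] = (1+10)/2 = 11/2
E[X] = 5×11/2 + 5 = 65/2

E[X] = 65/2


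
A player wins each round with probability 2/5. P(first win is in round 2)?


Geometric: P(X=2) = (1-p)^(k-1)×p = (3/5)^1×2/5 = 6/25

P(X=2) = 6/25 ≈ 24.00%


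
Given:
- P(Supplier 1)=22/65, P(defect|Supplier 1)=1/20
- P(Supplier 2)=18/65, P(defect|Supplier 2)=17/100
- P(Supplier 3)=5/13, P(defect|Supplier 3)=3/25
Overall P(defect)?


P(B) = Σ P(B|Aᵢ)×P(Aᵢ)
  1/20×22/65 = 11/650
  17/100×18/65 = 153/3250
  3/25×5/13 = 3/65
Sum = 179/1625

P(defect) = 179/1625 ≈ 11.02%


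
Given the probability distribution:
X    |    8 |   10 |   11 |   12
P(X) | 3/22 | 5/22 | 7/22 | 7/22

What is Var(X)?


E[X] = 235/22
E[X²] = 2547/22
Var(X) = E[X²] - (E[X])² = 2547/22 - 55225/484 = 809/484

Var(X) = 809/484 ≈ 1.6715


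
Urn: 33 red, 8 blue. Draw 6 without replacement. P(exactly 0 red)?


Hypergeometric: C(33,0)×C(8,6)/C(41,6)
= 1×28/4496388 = 7/1124097

P(X=0) = 7/1124097 ≈ 0.00%


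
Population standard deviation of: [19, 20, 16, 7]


Mean = 62/4 = 31/2
  (19-31/2)²=49/4
  (20-31/2)²=81/4
  (16-31/2)²=1/4
  (7-31/2)²=289/4
Σ(x-μ)² = 105
σ² = 105/4

σ = √(105/4) ≈ 5.1235


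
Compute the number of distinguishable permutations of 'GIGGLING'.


Letters: 8, freq: {'G': 4, 'I': 2, 'L': 1, 'N': 1}
8!/(4!×2!×1!×1!) = 40320/48 = 840

840


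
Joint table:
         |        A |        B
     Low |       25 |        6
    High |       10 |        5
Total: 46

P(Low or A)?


P(Low∨A) = P(Low) + P(A) - P(Low∧A)
= (31 + 35 - 25)/46 = 41/46

P = 41/46 ≈ 89.13%


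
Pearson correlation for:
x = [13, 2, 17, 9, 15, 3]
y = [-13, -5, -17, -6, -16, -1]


n=6, Σx=59, Σy=-58, Σxy=-765, Σx²=777, Σy²=776
r = (6×(-765) - 59×(-58))/√((6×777 - 59²)(6×776 - (-58)²))
= -1168/√(1181×1292) = -1168/√1525852 ≈ -1168/1235.2538 ≈ -0.9456

r ≈ -0.9456


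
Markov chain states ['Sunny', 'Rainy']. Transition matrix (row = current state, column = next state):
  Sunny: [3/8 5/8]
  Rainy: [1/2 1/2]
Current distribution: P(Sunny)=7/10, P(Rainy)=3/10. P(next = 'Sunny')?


P(next=Sunny) = Σᵢ P(now=i)×P(i→Sunny)
= 7/10×3/8 + 3/10×1/2
= 21/80 + 3/20 = 33/80

P = 33/80 ≈ 0.4125


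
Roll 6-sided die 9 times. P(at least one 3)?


P(no 3)^9 = (5/6)^9 = 1953125/10077696
P(≥1) = 1 - 1953125/10077696 = 8124571/10077696

P = 8124571/10077696 ≈ 80.62%


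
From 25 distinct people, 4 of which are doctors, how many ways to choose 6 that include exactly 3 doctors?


Choose 3 of the 4 doctors and 3 of the other 21 people:
C(4,3)×C(21,3) = 4×1330 = 5320

5320


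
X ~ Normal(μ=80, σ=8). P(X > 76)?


z = (76-80)/8 = -0.5
P(X > 76) = 1 - P(Z ≤ -0.5) = 1 - 0.3085 = 0.6915

P(X > 76) ≈ 0.6915


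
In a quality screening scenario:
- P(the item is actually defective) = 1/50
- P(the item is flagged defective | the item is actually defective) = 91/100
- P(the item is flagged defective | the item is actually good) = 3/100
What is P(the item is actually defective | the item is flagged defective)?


Using Bayes' theorem:
P(A|B) = P(B|A)·P(A) / P(B)

P(the item is flagged defective) = 91/100 × 1/50 + 3/100 × 49/50
= 91/5000 + 147/5000 = 119/2500

P(the item is actually defective|the item is flagged defective) = (91/5000) / (119/2500) = 13/34

P(the item is actually defective|the item is flagged defective) = 13/34 ≈ 38.24%
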